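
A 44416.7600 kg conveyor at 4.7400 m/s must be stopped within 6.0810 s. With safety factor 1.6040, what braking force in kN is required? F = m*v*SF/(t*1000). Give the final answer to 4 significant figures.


F = 44416.7600 * 4.7400 / 6.0810 * 1.6040 / 1000
F = 55.53 kN


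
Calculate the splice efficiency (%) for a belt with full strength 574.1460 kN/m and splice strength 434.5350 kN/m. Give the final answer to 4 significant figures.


Eff = 434.5350 / 574.1460 * 100
Eff = 75.68 %


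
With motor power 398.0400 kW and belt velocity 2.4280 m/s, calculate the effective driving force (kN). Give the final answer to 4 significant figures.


Te = P / v = 398.0400 / 2.4280
Te = 163.9 kN


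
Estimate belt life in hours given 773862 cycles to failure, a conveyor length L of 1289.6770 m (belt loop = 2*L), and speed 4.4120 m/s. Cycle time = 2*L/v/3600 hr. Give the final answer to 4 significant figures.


cycle_time = 2 * 1289.6770 / 4.4120 / 3600 = 0.162395 hr
life = 773862 * 0.162395 = 125700 hours


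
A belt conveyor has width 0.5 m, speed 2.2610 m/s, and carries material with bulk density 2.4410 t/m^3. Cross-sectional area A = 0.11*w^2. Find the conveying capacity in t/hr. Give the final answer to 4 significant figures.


A = 0.11 * 0.5^2 = 0.0275 m^2
C = 0.0275 * 2.2610 * 2.4410 * 3600
C = 546.4 t/hr


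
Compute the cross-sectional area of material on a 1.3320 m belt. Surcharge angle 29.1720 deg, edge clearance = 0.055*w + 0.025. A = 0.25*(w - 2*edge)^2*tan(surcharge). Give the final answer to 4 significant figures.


edge = 0.055*1.3320 + 0.025 = 0.09826 m
ew = 1.3320 - 2*0.09826 = 1.13548 m
A = 0.25 * 1.13548^2 * tan(29.1720 deg)
A = 0.1799 m^2


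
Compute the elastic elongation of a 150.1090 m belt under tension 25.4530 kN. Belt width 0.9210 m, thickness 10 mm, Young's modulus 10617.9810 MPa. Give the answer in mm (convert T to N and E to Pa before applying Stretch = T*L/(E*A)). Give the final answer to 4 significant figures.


A = 0.9210 * 0.01 = 0.00921 m^2
Stretch = 25.4530*1000 * 150.1090 / (10617.9810e6 * 0.00921) * 1000
Stretch = 39.07 mm


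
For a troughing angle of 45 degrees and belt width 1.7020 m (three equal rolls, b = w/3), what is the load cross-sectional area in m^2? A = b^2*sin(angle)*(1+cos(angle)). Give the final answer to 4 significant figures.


b = 1.7020/3 = 0.567333 m
A = 0.567333^2 * sin(45 deg) * (1 + cos(45 deg))
A = 0.3885 m^2


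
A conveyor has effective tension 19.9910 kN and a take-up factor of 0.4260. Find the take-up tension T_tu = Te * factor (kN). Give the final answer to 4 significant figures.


T_tu = 19.9910 * 0.4260
T_tu = 8.516 kN


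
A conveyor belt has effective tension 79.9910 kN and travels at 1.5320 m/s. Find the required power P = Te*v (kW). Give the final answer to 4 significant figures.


P = Te * v = 79.9910 * 1.5320
P = 122.5 kW


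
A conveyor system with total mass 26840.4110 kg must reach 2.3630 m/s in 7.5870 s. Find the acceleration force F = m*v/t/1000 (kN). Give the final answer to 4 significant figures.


F = 26840.4110 * 2.3630 / 7.5870 / 1000
F = 8.360 kN


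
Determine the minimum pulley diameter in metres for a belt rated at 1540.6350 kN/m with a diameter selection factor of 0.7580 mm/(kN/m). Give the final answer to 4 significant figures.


D = 1540.6350 * 0.7580 / 1000
D = 1.168 m


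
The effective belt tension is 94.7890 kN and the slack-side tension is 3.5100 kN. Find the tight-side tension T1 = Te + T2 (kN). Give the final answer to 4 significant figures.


T1 = Te + T2 = 94.7890 + 3.5100
T1 = 98.30 kN


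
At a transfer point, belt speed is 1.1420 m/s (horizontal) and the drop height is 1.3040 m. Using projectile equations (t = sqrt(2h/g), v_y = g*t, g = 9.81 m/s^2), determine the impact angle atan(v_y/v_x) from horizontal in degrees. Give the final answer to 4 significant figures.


t = sqrt(2*1.3040/9.81) = 0.515608 s
v_y = 9.81 * 0.515608 = 5.05811 m/s
angle = atan(5.05811 / 1.1420) = 77.28 deg


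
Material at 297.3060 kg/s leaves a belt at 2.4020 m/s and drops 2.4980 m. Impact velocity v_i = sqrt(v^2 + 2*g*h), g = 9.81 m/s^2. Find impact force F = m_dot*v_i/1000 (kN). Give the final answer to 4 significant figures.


v_i = sqrt(2.4020^2 + 2*9.81*2.4980) = 7.40138 m/s
F = 297.3060 * 7.40138 / 1000
F = 2.200 kN


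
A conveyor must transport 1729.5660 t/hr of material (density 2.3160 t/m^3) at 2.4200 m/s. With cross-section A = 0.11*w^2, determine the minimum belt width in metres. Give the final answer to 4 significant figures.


A_req = 1729.5660 / (2.4200 * 2.3160 * 3600) = 0.0857197 m^2
w = sqrt(0.0857197 / 0.11)
w = 0.8828 m


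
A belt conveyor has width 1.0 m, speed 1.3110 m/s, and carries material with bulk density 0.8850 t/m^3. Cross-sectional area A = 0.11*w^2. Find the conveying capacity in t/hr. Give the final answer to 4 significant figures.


A = 0.11 * 1.0^2 = 0.11 m^2
C = 0.11 * 1.3110 * 0.8850 * 3600
C = 459.5 t/hr


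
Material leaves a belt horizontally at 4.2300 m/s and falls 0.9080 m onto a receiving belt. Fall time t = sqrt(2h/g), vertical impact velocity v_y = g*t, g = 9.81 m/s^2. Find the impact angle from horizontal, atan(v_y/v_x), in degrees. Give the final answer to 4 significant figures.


t = sqrt(2*0.9080/9.81) = 0.430253 s
v_y = 9.81 * 0.430253 = 4.22078 m/s
angle = atan(4.22078 / 4.2300) = 44.94 deg


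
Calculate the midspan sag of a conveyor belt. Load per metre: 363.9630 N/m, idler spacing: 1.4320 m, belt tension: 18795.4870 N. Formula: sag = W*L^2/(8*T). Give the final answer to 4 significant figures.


sag = 363.9630 * 1.4320^2 / (8 * 18795.4870)
sag = 0.004964 m


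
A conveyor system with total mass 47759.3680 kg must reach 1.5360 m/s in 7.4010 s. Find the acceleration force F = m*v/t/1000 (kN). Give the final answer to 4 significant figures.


F = 47759.3680 * 1.5360 / 7.4010 / 1000
F = 9.912 kN


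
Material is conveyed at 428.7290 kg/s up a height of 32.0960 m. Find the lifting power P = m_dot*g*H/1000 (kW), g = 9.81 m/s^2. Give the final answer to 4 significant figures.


P = 428.7290 * 9.81 * 32.0960 / 1000
P = 135.0 kW


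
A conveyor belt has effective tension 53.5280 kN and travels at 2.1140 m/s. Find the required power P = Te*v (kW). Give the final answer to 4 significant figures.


P = Te * v = 53.5280 * 2.1140
P = 113.2 kW


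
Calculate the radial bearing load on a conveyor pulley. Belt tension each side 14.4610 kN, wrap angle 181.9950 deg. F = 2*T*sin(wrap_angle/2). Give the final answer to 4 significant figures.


F = 2 * 14.4610 * sin(181.9950/2 deg)
F = 28.92 kN


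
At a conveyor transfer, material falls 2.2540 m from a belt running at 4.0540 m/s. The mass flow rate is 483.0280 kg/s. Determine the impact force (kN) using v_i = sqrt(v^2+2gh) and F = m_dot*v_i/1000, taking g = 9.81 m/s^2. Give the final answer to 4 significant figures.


v_i = sqrt(4.0540^2 + 2*9.81*2.2540) = 7.78835 m/s
F = 483.0280 * 7.78835 / 1000
F = 3.762 kN


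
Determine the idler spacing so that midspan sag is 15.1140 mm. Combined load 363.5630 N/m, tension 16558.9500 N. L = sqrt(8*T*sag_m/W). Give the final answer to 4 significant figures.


sag = 15.1140/1000 = 0.015114 m
L = sqrt(8 * 16558.9500 * 0.015114 / 363.5630)
L = 2.347 m


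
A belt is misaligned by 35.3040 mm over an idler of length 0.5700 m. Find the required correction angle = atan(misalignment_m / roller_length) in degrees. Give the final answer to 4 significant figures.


misalign_m = 35.3040 / 1000 = 0.035304 m
angle = atan(0.035304 / 0.5700)
angle = 3.544 deg


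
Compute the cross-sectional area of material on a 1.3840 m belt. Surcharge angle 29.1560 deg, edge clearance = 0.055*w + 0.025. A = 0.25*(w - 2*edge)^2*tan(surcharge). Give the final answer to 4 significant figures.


edge = 0.055*1.3840 + 0.025 = 0.10112 m
ew = 1.3840 - 2*0.10112 = 1.18176 m
A = 0.25 * 1.18176^2 * tan(29.1560 deg)
A = 0.1948 m^2


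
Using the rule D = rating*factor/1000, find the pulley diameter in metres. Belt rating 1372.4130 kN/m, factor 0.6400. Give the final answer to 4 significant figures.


D = 1372.4130 * 0.6400 / 1000
D = 0.8783 m


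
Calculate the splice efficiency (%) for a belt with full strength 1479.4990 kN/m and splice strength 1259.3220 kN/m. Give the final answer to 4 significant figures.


Eff = 1259.3220 / 1479.4990 * 100
Eff = 85.12 %


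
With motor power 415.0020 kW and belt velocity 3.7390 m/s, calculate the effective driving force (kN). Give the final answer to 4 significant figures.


Te = P / v = 415.0020 / 3.7390
Te = 111.0 kN


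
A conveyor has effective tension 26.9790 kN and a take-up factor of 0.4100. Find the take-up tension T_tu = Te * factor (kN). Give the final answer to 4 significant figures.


T_tu = 26.9790 * 0.4100
T_tu = 11.06 kN


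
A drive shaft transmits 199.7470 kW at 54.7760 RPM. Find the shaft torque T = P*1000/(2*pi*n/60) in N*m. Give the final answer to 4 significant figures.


omega = 2*pi*54.7760/60 = 5.73613 rad/s
T = 199.7470*1000 / 5.73613
T = 34820 N*m


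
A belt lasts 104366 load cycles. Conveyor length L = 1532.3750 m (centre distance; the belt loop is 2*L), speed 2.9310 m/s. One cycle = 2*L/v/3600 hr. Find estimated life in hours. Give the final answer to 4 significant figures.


cycle_time = 2 * 1532.3750 / 2.9310 / 3600 = 0.290454 hr
life = 104366 * 0.290454 = 30310 hours


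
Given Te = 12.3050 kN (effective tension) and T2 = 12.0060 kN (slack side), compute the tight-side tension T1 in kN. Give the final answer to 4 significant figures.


T1 = Te + T2 = 12.3050 + 12.0060
T1 = 24.31 kN


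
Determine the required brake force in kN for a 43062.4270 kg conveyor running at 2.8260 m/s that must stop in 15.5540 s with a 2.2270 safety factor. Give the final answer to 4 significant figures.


F = 43062.4270 * 2.8260 / 15.5540 * 2.2270 / 1000
F = 17.42 kN


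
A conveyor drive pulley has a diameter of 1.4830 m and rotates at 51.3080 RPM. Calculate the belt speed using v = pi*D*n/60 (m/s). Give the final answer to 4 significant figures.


v = pi * 1.4830 * 51.3080 / 60
v = 3.984 m/s


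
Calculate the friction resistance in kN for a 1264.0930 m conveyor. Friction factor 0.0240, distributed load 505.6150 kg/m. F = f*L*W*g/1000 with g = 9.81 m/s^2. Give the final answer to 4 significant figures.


F = 0.0240 * 1264.0930 * 505.6150 * 9.81 / 1000
F = 150.5 kN


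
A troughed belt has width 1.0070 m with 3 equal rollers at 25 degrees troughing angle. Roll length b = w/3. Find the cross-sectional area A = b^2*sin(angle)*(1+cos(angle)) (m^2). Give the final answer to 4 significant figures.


b = 1.0070/3 = 0.335667 m
A = 0.335667^2 * sin(25 deg) * (1 + cos(25 deg))
A = 0.09077 m^2


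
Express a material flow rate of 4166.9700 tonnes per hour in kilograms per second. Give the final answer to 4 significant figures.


m_dot = 4166.9700 * 1000 / 3600
m_dot = 1157 kg/s


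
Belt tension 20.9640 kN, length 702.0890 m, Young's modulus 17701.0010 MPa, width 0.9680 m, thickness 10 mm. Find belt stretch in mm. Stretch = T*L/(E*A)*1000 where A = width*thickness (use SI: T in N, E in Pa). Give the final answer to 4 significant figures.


A = 0.9680 * 0.01 = 0.00968 m^2
Stretch = 20.9640*1000 * 702.0890 / (17701.0010e6 * 0.00968) * 1000
Stretch = 85.90 mm


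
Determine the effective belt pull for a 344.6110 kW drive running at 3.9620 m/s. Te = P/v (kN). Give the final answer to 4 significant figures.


Te = P / v = 344.6110 / 3.9620
Te = 86.98 kN


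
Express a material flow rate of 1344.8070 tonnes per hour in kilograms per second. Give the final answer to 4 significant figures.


m_dot = 1344.8070 * 1000 / 3600
m_dot = 373.6 kg/s


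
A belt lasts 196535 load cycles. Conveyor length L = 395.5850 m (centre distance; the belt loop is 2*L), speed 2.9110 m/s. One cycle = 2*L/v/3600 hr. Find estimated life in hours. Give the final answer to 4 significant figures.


cycle_time = 2 * 395.5850 / 2.9110 / 3600 = 0.0754962 hr
life = 196535 * 0.0754962 = 14840 hours


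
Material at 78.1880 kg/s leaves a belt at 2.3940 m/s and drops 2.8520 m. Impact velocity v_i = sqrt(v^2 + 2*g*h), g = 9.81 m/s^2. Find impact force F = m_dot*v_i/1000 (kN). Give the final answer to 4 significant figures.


v_i = sqrt(2.3940^2 + 2*9.81*2.8520) = 7.85414 m/s
F = 78.1880 * 7.85414 / 1000
F = 0.6141 kN


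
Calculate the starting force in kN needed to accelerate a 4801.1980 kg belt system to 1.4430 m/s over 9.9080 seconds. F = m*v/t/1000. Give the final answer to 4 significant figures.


F = 4801.1980 * 1.4430 / 9.9080 / 1000
F = 0.6992 kN


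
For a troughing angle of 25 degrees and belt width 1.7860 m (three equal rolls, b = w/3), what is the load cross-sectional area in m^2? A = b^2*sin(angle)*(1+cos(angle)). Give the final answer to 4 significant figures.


b = 1.7860/3 = 0.595333 m
A = 0.595333^2 * sin(25 deg) * (1 + cos(25 deg))
A = 0.2855 m^2


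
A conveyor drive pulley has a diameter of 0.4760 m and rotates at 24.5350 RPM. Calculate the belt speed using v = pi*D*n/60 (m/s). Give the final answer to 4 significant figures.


v = pi * 0.4760 * 24.5350 / 60
v = 0.6115 m/s


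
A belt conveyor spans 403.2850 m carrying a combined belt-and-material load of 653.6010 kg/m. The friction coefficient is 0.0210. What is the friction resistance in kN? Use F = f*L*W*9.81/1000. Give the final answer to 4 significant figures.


F = 0.0210 * 403.2850 * 653.6010 * 9.81 / 1000
F = 54.30 kN


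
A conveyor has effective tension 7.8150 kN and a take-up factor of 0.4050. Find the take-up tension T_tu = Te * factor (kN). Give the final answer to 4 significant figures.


T_tu = 7.8150 * 0.4050
T_tu = 3.165 kN


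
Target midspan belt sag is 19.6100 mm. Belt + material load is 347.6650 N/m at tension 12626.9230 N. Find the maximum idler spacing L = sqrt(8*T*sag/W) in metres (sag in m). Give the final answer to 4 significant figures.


sag = 19.6100/1000 = 0.019610 m
L = sqrt(8 * 12626.9230 * 0.019610 / 347.6650)
L = 2.387 m


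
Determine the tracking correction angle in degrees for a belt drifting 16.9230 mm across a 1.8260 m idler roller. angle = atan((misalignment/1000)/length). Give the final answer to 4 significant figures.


misalign_m = 16.9230 / 1000 = 0.016923 m
angle = atan(0.016923 / 1.8260)
angle = 0.5310 deg


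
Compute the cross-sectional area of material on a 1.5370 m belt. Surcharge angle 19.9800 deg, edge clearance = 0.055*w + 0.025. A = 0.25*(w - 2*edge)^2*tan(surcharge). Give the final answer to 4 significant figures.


edge = 0.055*1.5370 + 0.025 = 0.109535 m
ew = 1.5370 - 2*0.109535 = 1.31793 m
A = 0.25 * 1.31793^2 * tan(19.9800 deg)
A = 0.1579 m^2


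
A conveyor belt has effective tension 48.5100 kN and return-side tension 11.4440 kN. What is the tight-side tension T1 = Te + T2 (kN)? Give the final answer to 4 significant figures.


T1 = Te + T2 = 48.5100 + 11.4440
T1 = 59.95 kN


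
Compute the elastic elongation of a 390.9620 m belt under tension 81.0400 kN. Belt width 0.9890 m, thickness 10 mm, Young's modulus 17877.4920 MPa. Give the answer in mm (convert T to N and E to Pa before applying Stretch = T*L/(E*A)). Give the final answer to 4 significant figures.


A = 0.9890 * 0.01 = 0.00989 m^2
Stretch = 81.0400*1000 * 390.9620 / (17877.4920e6 * 0.00989) * 1000
Stretch = 179.2 mm


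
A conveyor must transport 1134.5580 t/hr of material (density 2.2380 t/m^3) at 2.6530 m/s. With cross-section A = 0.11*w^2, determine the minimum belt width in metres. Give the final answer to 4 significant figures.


A_req = 1134.5580 / (2.6530 * 2.2380 * 3600) = 0.0530795 m^2
w = sqrt(0.0530795 / 0.11)
w = 0.6947 m


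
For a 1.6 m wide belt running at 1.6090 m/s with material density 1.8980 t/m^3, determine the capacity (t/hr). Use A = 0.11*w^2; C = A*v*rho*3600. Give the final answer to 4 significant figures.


A = 0.11 * 1.6^2 = 0.2816 m^2
C = 0.2816 * 1.6090 * 1.8980 * 3600
C = 3096 t/hr


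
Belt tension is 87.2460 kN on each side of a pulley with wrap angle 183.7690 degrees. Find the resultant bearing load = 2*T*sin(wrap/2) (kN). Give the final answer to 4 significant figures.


F = 2 * 87.2460 * sin(183.7690/2 deg)
F = 174.4 kN


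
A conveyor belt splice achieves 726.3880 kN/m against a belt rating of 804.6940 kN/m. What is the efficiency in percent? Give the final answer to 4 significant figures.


Eff = 726.3880 / 804.6940 * 100
Eff = 90.27 %


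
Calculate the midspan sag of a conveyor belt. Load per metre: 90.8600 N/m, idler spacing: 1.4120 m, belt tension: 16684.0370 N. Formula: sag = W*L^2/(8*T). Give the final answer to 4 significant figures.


sag = 90.8600 * 1.4120^2 / (8 * 16684.0370)
sag = 0.001357 m


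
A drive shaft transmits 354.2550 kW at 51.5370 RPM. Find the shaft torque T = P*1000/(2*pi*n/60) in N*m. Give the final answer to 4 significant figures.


omega = 2*pi*51.5370/60 = 5.39694 rad/s
T = 354.2550*1000 / 5.39694
T = 65640 N*m


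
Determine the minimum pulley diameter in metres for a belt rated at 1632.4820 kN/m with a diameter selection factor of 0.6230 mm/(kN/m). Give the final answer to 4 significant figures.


D = 1632.4820 * 0.6230 / 1000
D = 1.017 m


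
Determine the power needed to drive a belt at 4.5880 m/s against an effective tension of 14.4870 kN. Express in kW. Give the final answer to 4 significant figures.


P = Te * v = 14.4870 * 4.5880
P = 66.47 kW


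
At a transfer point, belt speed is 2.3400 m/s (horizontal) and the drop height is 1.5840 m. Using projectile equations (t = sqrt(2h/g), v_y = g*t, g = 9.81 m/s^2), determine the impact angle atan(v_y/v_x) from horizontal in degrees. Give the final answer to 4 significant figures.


t = sqrt(2*1.5840/9.81) = 0.568274 s
v_y = 9.81 * 0.568274 = 5.57477 m/s
angle = atan(5.57477 / 2.3400) = 67.23 deg


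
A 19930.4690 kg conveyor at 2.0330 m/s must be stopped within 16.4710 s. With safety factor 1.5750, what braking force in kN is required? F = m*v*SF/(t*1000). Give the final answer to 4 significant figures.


F = 19930.4690 * 2.0330 / 16.4710 * 1.5750 / 1000
F = 3.874 kN


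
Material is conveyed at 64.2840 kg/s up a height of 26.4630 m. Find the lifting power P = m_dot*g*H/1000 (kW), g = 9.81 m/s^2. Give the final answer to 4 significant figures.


P = 64.2840 * 9.81 * 26.4630 / 1000
P = 16.69 kW


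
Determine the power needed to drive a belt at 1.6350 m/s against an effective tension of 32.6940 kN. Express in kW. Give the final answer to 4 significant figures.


P = Te * v = 32.6940 * 1.6350
P = 53.45 kW


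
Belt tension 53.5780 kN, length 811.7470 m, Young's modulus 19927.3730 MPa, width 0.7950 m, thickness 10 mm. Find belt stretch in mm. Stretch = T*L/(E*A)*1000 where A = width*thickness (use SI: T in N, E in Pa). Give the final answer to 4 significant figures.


A = 0.7950 * 0.01 = 0.00795 m^2
Stretch = 53.5780*1000 * 811.7470 / (19927.3730e6 * 0.00795) * 1000
Stretch = 274.5 mm


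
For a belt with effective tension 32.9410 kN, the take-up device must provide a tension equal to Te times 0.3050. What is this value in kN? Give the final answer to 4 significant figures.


T_tu = 32.9410 * 0.3050
T_tu = 10.05 kN


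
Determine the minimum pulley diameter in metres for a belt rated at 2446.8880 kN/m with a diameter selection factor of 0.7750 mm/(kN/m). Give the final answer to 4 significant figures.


D = 2446.8880 * 0.7750 / 1000
D = 1.896 m


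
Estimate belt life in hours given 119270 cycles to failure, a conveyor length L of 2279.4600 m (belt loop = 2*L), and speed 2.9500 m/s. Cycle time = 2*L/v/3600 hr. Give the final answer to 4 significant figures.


cycle_time = 2 * 2279.4600 / 2.9500 / 3600 = 0.429277 hr
life = 119270 * 0.429277 = 51200 hours


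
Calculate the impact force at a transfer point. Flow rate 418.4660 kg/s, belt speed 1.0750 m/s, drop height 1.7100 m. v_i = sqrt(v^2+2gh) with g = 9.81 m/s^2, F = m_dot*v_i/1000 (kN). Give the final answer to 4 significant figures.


v_i = sqrt(1.0750^2 + 2*9.81*1.7100) = 5.89116 m/s
F = 418.4660 * 5.89116 / 1000
F = 2.465 kN


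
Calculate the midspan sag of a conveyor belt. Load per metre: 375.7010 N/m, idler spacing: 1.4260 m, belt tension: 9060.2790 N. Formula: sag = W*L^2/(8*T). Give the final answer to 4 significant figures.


sag = 375.7010 * 1.4260^2 / (8 * 9060.2790)
sag = 0.01054 m


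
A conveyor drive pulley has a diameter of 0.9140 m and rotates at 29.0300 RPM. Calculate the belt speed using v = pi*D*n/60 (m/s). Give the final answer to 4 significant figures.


v = pi * 0.9140 * 29.0300 / 60
v = 1.389 m/s


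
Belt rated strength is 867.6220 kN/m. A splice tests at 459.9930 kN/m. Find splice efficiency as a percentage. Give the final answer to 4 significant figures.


Eff = 459.9930 / 867.6220 * 100
Eff = 53.02 %


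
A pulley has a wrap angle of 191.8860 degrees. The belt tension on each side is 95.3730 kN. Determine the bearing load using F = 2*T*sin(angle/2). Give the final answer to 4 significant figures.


F = 2 * 95.3730 * sin(191.8860/2 deg)
F = 189.7 kN


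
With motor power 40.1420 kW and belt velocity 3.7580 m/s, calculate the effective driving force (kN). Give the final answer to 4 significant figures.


Te = P / v = 40.1420 / 3.7580
Te = 10.68 kN


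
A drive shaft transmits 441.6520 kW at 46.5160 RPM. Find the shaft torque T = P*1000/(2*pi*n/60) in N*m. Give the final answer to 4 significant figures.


omega = 2*pi*46.5160/60 = 4.87114 rad/s
T = 441.6520*1000 / 4.87114
T = 90670 N*m


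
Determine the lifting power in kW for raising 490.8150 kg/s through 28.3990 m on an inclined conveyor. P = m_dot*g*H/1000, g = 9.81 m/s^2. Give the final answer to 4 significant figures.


P = 490.8150 * 9.81 * 28.3990 / 1000
P = 136.7 kW


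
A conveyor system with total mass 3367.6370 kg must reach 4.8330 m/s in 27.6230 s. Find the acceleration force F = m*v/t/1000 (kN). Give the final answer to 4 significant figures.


F = 3367.6370 * 4.8330 / 27.6230 / 1000
F = 0.5892 kN


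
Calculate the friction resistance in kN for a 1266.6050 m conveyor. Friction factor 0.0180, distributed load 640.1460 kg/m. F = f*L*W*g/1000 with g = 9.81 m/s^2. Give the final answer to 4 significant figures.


F = 0.0180 * 1266.6050 * 640.1460 * 9.81 / 1000
F = 143.2 kN


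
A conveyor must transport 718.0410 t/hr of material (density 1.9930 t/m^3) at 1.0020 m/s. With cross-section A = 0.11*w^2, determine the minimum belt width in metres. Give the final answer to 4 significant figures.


A_req = 718.0410 / (1.0020 * 1.9930 * 3600) = 0.0998784 m^2
w = sqrt(0.0998784 / 0.11)
w = 0.9529 m


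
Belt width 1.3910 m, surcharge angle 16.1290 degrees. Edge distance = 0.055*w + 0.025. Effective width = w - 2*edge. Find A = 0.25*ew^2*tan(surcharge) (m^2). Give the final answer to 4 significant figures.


edge = 0.055*1.3910 + 0.025 = 0.101505 m
ew = 1.3910 - 2*0.101505 = 1.18799 m
A = 0.25 * 1.18799^2 * tan(16.1290 deg)
A = 0.1020 m^2


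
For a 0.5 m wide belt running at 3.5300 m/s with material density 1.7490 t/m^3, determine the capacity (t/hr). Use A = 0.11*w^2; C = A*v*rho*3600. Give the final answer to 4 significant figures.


A = 0.11 * 0.5^2 = 0.0275 m^2
C = 0.0275 * 3.5300 * 1.7490 * 3600
C = 611.2 t/hr


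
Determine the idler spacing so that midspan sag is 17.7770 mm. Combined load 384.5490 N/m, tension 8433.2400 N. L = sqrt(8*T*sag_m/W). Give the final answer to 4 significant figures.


sag = 17.7770/1000 = 0.017777 m
L = sqrt(8 * 8433.2400 * 0.017777 / 384.5490)
L = 1.766 m


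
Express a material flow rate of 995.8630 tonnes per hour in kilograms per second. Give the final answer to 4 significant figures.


m_dot = 995.8630 * 1000 / 3600
m_dot = 276.6 kg/s


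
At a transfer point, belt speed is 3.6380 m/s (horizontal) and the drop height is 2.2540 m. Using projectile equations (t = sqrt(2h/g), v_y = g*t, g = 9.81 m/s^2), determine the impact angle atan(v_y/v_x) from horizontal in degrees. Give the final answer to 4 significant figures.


t = sqrt(2*2.2540/9.81) = 0.677887 s
v_y = 9.81 * 0.677887 = 6.65007 m/s
angle = atan(6.65007 / 3.6380) = 61.32 deg


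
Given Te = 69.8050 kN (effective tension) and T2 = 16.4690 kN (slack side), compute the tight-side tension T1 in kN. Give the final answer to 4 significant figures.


T1 = Te + T2 = 69.8050 + 16.4690
T1 = 86.27 kN


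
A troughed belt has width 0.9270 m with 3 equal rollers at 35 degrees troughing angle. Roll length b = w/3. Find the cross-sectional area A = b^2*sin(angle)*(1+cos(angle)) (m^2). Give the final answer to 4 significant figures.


b = 0.9270/3 = 0.309 m
A = 0.309^2 * sin(35 deg) * (1 + cos(35 deg))
A = 0.09963 m^2


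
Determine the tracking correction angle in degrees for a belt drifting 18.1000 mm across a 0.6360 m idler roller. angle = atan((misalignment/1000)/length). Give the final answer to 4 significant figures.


misalign_m = 18.1000 / 1000 = 0.018100 m
angle = atan(0.018100 / 0.6360)
angle = 1.630 deg


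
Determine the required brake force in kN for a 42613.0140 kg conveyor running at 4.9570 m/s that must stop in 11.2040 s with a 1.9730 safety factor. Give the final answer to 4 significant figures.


F = 42613.0140 * 4.9570 / 11.2040 * 1.9730 / 1000
F = 37.20 kN


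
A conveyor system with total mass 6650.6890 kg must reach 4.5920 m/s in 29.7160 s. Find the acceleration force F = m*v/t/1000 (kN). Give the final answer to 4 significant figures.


F = 6650.6890 * 4.5920 / 29.7160 / 1000
F = 1.028 kN


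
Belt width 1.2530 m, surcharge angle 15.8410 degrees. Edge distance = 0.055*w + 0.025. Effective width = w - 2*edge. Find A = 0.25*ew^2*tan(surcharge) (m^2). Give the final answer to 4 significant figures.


edge = 0.055*1.2530 + 0.025 = 0.093915 m
ew = 1.2530 - 2*0.093915 = 1.06517 m
A = 0.25 * 1.06517^2 * tan(15.8410 deg)
A = 0.08048 m^2


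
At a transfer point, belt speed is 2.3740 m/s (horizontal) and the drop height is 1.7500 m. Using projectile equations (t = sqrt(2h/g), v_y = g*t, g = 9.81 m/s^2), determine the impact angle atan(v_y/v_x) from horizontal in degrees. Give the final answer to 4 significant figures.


t = sqrt(2*1.7500/9.81) = 0.59731 s
v_y = 9.81 * 0.59731 = 5.85961 m/s
angle = atan(5.85961 / 2.3740) = 67.94 deg


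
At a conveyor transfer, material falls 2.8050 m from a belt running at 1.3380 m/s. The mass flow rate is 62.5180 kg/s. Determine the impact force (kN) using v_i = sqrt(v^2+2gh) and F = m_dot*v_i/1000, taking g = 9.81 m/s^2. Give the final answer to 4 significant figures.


v_i = sqrt(1.3380^2 + 2*9.81*2.8050) = 7.53819 m/s
F = 62.5180 * 7.53819 / 1000
F = 0.4713 kN


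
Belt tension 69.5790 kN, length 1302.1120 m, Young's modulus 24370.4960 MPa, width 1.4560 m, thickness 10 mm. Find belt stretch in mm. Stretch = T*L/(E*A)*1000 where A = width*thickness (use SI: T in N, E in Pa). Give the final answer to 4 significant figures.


A = 1.4560 * 0.01 = 0.01456 m^2
Stretch = 69.5790*1000 * 1302.1120 / (24370.4960e6 * 0.01456) * 1000
Stretch = 255.3 mm


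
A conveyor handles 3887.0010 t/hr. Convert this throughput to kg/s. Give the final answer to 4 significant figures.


m_dot = 3887.0010 * 1000 / 3600
m_dot = 1080 kg/s


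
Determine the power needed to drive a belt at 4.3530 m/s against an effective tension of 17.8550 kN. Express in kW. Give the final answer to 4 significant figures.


P = Te * v = 17.8550 * 4.3530
P = 77.72 kW


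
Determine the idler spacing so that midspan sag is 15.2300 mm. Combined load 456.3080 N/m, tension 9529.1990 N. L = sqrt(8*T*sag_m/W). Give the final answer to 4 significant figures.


sag = 15.2300/1000 = 0.015230 m
L = sqrt(8 * 9529.1990 * 0.015230 / 456.3080)
L = 1.595 m


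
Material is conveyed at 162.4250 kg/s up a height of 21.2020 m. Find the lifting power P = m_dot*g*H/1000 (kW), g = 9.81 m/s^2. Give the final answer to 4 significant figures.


P = 162.4250 * 9.81 * 21.2020 / 1000
P = 33.78 kW


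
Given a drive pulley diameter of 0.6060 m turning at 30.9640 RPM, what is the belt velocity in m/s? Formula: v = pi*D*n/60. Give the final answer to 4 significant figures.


v = pi * 0.6060 * 30.9640 / 60
v = 0.9825 m/s


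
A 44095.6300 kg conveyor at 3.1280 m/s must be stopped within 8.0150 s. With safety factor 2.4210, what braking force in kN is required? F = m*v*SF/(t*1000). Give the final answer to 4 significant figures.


F = 44095.6300 * 3.1280 / 8.0150 * 2.4210 / 1000
F = 41.66 kN


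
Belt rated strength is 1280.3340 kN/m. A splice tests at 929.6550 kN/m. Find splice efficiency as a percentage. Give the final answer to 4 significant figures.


Eff = 929.6550 / 1280.3340 * 100
Eff = 72.61 %


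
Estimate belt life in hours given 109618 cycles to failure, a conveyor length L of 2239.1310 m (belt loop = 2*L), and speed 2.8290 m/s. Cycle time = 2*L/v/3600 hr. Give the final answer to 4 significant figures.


cycle_time = 2 * 2239.1310 / 2.8290 / 3600 = 0.439718 hr
life = 109618 * 0.439718 = 48200 hours


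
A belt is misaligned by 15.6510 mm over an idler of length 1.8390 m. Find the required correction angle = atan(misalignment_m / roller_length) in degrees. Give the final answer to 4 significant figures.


misalign_m = 15.6510 / 1000 = 0.015651 m
angle = atan(0.015651 / 1.8390)
angle = 0.4876 deg


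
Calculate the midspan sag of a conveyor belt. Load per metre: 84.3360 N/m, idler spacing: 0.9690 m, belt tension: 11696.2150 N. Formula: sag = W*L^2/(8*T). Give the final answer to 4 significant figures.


sag = 84.3360 * 0.9690^2 / (8 * 11696.2150)
sag = 0.0008463 m


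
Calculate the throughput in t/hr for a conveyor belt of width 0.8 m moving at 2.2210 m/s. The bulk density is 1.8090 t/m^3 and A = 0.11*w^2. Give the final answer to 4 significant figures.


A = 0.11 * 0.8^2 = 0.0704 m^2
C = 0.0704 * 2.2210 * 1.8090 * 3600
C = 1018 t/hr


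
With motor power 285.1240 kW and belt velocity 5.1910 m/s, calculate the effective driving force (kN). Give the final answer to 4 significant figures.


Te = P / v = 285.1240 / 5.1910
Te = 54.93 kN


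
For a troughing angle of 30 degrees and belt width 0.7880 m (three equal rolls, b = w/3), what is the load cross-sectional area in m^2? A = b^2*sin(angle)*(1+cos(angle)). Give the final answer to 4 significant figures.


b = 0.7880/3 = 0.262667 m
A = 0.262667^2 * sin(30 deg) * (1 + cos(30 deg))
A = 0.06437 m^2


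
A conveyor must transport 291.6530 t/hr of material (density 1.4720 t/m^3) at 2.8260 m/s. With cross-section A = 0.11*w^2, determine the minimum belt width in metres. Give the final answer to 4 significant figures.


A_req = 291.6530 / (2.8260 * 1.4720 * 3600) = 0.0194753 m^2
w = sqrt(0.0194753 / 0.11)
w = 0.4208 m


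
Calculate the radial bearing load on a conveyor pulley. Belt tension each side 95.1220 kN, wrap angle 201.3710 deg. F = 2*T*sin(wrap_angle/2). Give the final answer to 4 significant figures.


F = 2 * 95.1220 * sin(201.3710/2 deg)
F = 186.9 kN


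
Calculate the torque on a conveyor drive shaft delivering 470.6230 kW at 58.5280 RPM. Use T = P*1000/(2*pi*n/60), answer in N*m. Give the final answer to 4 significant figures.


omega = 2*pi*58.5280/60 = 6.12904 rad/s
T = 470.6230*1000 / 6.12904
T = 76790 N*m


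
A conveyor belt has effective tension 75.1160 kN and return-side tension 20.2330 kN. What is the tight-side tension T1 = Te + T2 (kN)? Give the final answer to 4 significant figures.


T1 = Te + T2 = 75.1160 + 20.2330
T1 = 95.35 kN


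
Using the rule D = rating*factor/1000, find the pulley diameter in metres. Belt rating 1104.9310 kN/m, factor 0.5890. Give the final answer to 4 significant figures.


D = 1104.9310 * 0.5890 / 1000
D = 0.6508 m


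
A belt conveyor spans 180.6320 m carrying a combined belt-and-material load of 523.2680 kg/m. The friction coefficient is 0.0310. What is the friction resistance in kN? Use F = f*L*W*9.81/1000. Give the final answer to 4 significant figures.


F = 0.0310 * 180.6320 * 523.2680 * 9.81 / 1000
F = 28.74 kN


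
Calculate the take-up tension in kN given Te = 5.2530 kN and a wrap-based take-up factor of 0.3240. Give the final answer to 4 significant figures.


T_tu = 5.2530 * 0.3240
T_tu = 1.702 kN


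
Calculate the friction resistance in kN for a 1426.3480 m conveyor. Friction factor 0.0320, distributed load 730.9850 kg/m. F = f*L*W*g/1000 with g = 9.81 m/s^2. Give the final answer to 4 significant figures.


F = 0.0320 * 1426.3480 * 730.9850 * 9.81 / 1000
F = 327.3 kN


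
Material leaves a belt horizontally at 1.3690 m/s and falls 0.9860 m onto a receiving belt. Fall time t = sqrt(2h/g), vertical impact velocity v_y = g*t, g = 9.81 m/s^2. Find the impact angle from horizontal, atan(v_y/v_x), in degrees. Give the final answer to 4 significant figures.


t = sqrt(2*0.9860/9.81) = 0.448352 s
v_y = 9.81 * 0.448352 = 4.39833 m/s
angle = atan(4.39833 / 1.3690) = 72.71 deg


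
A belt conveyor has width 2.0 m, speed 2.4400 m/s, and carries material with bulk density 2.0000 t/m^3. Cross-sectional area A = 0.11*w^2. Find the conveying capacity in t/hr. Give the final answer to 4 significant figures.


A = 0.11 * 2.0^2 = 0.44 m^2
C = 0.44 * 2.4400 * 2.0000 * 3600
C = 7730 t/hr


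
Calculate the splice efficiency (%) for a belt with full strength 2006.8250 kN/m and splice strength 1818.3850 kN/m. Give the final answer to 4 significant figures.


Eff = 1818.3850 / 2006.8250 * 100
Eff = 90.61 %


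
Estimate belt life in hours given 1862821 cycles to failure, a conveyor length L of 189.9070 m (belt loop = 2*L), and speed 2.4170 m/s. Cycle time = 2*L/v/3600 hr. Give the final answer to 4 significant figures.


cycle_time = 2 * 189.9070 / 2.4170 / 3600 = 0.0436508 hr
life = 1862821 * 0.0436508 = 81310 hours


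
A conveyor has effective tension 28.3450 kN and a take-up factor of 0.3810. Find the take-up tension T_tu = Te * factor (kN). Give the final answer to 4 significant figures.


T_tu = 28.3450 * 0.3810
T_tu = 10.80 kN


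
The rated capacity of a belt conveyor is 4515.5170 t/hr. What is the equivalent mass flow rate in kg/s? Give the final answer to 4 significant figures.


m_dot = 4515.5170 * 1000 / 3600
m_dot = 1254 kg/s


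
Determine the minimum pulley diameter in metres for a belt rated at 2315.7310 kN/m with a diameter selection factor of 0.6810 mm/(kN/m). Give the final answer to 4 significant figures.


D = 2315.7310 * 0.6810 / 1000
D = 1.577 m


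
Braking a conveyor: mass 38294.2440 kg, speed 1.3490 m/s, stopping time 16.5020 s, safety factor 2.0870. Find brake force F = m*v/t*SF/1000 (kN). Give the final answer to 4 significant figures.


F = 38294.2440 * 1.3490 / 16.5020 * 2.0870 / 1000
F = 6.533 kN


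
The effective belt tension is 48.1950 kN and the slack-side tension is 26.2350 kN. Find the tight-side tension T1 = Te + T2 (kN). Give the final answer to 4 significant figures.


T1 = Te + T2 = 48.1950 + 26.2350
T1 = 74.43 kN


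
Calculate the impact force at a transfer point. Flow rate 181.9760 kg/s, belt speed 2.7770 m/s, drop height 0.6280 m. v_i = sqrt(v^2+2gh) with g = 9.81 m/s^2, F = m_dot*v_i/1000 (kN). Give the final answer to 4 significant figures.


v_i = sqrt(2.7770^2 + 2*9.81*0.6280) = 4.47583 m/s
F = 181.9760 * 4.47583 / 1000
F = 0.8145 kN


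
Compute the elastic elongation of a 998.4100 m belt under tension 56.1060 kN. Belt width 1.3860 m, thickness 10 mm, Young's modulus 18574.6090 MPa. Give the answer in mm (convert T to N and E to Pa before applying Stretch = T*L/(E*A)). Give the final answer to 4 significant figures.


A = 1.3860 * 0.01 = 0.01386 m^2
Stretch = 56.1060*1000 * 998.4100 / (18574.6090e6 * 0.01386) * 1000
Stretch = 217.6 mm


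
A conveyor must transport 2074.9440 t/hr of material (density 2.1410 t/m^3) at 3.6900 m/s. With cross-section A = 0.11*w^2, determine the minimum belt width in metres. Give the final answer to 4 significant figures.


A_req = 2074.9440 / (3.6900 * 2.1410 * 3600) = 0.072956 m^2
w = sqrt(0.072956 / 0.11)
w = 0.8144 m


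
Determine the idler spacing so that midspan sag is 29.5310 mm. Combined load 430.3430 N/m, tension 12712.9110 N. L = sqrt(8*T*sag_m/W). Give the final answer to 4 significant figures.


sag = 29.5310/1000 = 0.029531 m
L = sqrt(8 * 12712.9110 * 0.029531 / 430.3430)
L = 2.642 m


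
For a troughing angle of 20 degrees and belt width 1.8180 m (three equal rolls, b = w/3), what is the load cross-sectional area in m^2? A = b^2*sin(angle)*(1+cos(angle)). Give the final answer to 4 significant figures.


b = 1.8180/3 = 0.606 m
A = 0.606^2 * sin(20 deg) * (1 + cos(20 deg))
A = 0.2436 m^2


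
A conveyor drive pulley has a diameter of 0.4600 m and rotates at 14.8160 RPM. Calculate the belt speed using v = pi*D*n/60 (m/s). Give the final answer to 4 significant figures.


v = pi * 0.4600 * 14.8160 / 60
v = 0.3569 m/s


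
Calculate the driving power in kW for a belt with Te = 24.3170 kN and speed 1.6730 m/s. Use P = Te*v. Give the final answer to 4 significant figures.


P = Te * v = 24.3170 * 1.6730
P = 40.68 kW


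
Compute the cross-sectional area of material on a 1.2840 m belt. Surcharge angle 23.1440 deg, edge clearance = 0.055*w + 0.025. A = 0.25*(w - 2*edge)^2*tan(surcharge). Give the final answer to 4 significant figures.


edge = 0.055*1.2840 + 0.025 = 0.09562 m
ew = 1.2840 - 2*0.09562 = 1.09276 m
A = 0.25 * 1.09276^2 * tan(23.1440 deg)
A = 0.1276 m^2


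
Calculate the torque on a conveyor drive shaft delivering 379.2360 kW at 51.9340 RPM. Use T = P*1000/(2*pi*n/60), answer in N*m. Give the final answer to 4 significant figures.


omega = 2*pi*51.9340/60 = 5.43852 rad/s
T = 379.2360*1000 / 5.43852
T = 69730 N*m


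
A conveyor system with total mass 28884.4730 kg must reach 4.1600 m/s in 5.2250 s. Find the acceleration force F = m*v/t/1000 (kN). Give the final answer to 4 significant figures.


F = 28884.4730 * 4.1600 / 5.2250 / 1000
F = 23.00 kN


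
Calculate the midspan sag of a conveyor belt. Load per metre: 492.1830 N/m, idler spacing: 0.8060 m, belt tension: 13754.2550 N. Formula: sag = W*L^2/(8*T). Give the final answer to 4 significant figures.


sag = 492.1830 * 0.8060^2 / (8 * 13754.2550)
sag = 0.002906 m


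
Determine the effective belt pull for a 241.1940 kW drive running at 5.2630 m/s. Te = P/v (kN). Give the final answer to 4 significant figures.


Te = P / v = 241.1940 / 5.2630
Te = 45.83 kN


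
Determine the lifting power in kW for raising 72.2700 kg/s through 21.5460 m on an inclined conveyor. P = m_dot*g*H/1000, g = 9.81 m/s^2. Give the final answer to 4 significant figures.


P = 72.2700 * 9.81 * 21.5460 / 1000
P = 15.28 kW


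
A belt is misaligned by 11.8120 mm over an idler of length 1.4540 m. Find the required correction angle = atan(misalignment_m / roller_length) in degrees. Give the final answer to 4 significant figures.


misalign_m = 11.8120 / 1000 = 0.011812 m
angle = atan(0.011812 / 1.4540)
angle = 0.4654 deg


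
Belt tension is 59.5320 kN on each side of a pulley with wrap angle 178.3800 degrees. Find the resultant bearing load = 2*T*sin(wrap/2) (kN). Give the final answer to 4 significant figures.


F = 2 * 59.5320 * sin(178.3800/2 deg)
F = 119.1 kN


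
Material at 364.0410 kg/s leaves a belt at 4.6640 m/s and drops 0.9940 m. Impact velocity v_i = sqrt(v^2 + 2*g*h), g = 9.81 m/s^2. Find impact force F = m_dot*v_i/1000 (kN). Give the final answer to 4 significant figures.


v_i = sqrt(4.6640^2 + 2*9.81*0.9940) = 6.42302 m/s
F = 364.0410 * 6.42302 / 1000
F = 2.338 kN


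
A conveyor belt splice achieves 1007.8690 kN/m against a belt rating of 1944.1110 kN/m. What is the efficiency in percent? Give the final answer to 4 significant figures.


Eff = 1007.8690 / 1944.1110 * 100
Eff = 51.84 %
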